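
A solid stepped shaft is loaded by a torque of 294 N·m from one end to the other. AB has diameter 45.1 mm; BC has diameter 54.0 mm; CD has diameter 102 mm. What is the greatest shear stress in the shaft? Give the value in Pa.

1.63e7 Pa

Under the same torque, τ_max = 16T/(πd³) is largest where d is smallest — segment AB (d = 45.1 mm).
τ_max = 16·294.0/(π·(0.0451)³) = 1.632×10^7 Pa.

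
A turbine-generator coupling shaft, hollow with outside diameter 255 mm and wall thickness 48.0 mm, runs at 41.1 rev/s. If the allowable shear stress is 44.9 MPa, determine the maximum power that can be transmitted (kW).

32000 kW

J = π(d_o⁴ − d_i⁴)/32 = π(0.255⁴ − 0.159⁴)/32 = 3.524×10^-4 m⁴.
T_max = τ_allow·J/r = 4.49×10^7 × 3.524×10^-4 / 0.128 = 124100 N·m.
ω = 2π·41.1 = 258.2 rad/s, so P_max = T_max·ω = 3.204×10^7 W.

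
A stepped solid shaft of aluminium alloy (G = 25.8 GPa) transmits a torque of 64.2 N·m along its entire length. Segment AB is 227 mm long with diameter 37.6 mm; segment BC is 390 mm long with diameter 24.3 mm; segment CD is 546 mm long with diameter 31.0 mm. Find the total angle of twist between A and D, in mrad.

46.2 mrad

J_AB = π(0.0376)⁴/32 = 1.96×10^-7 m⁴; J_BC = π(0.0243)⁴/32 = 3.42×10^-8 m⁴; J_CD = π(0.0310)⁴/32 = 9.07×10^-8 m⁴.
θ = (T/G)·Σ L_i/J_i = (64.20/25.8×10⁹)·(0.227/1.96×10^-7 + 0.390/3.42×10^-8 + 0.546/9.07×10^-8) = 0.04621 rad.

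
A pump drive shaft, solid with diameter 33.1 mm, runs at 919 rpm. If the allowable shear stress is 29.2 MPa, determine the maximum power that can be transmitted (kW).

20.0 kW

J = πd⁴/32 = π(0.0331)⁴/32 = 1.178×10^-7 m⁴.
T_max = τ_allow·J/r = 2.92×10^7 × 1.178×10^-7 / 0.0166 = 207.9 N·m.
ω = 2π·919/60 = 96.24 rad/s, so P_max = T_max·ω = 2.001×10^4 W.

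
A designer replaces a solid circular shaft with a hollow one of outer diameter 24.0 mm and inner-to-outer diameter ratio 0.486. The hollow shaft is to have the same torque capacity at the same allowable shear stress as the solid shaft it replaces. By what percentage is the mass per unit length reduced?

Equal τ_max and T ⇒ the solid shaft needs d_s³ = d_o³(1−k⁴), so d_s = 24.0·(1−0.486⁴)^(1/3) = 23.55 mm.
Area ratio A_h/A_s = d_o²(1−k²)/d_s² = (1−k²)/(1−k⁴)^(2/3) = 0.7936.
Mass saving = 1 − 0.7936 = 20.6 %.

20.6 %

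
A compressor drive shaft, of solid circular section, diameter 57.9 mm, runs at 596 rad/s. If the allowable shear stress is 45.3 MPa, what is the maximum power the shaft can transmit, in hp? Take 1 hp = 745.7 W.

1380 hp

J = πd⁴/32 = π(0.0579)⁴/32 = 1.103×10^-6 m⁴.
T_max = τ_allow·J/r = 4.53×10^7 × 1.103×10^-6 / 0.0290 = 1726 N·m.
ω = 596 rad/s, so P_max = T_max·ω = 1.029×10^6 W.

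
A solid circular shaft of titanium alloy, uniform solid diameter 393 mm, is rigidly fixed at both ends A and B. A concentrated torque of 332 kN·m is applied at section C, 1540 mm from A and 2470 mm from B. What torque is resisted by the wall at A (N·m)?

204000 N·m

With uniform GJ and both ends fixed, compatibility θ_AC = θ_CB gives T_A·a = T_B·b, together with T_A + T_B = T₀.
T_A = T₀·b/(a+b) = 332000·2470/4010 = 204500 N·m; T_B = 127500 N·m.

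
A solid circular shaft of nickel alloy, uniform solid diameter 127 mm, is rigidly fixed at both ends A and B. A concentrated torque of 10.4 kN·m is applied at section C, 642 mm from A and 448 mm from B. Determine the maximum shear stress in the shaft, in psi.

With uniform GJ and both ends fixed, compatibility θ_AC = θ_CB gives T_A·a = T_B·b, together with T_A + T_B = T₀.
T_A = T₀·b/(a+b) = 10400·448/1090 = 4274 N·m; T_B = 6126 N·m.
τ in each portion: τ_AC = 1.06×10^7 Pa, τ_CB = 1.52×10^7 Pa; maximum is in CB.
τ_max = T_CB·r/J = 6126·0.0635/2.55×10^-5 = 1.523×10^7 Pa.

2210 psi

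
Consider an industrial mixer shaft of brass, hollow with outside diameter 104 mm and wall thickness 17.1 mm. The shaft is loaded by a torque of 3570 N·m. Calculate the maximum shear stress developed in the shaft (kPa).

J = π(d_o⁴ − d_i⁴)/32 = π(0.104⁴ − 0.0698⁴)/32 = 9.155×10^-6 m⁴.
τ_max = T·r/J = 3570 × 0.0520 / 9.155×10^-6 = 2.028×10^7 Pa.

20300 kPa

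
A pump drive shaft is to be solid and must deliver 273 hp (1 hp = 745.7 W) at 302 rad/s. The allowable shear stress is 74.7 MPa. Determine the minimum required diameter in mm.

ω = 302 rad/s, so T = P/ω = 273×745.7 / 302.0 = 674.1 N·m.
For a solid shaft τ_max = 16T/(πd³), so d = (16T/(π τ_allow))^(1/3) = (16·674.1/(π·7.47×10^7))^(1/3) = 0.03582 m.

35.8 mm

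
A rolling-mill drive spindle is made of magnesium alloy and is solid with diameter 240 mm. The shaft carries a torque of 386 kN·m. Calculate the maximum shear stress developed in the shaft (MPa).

J = πd⁴/32 = π(0.240)⁴/32 = 3.257×10^-4 m⁴.
τ_max = T·r/J = 386000 × 0.120 / 3.257×10^-4 = 1.422×10^8 Pa.

142 MPa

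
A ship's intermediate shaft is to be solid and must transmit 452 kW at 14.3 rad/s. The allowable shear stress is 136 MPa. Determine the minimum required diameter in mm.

ω = 14.3 rad/s, so T = P/ω = 452×10³ / 14.30 = 31610 N·m.
For a solid shaft τ_max = 16T/(πd³), so d = (16T/(π τ_allow))^(1/3) = (16·31610/(π·1.36×10^8))^(1/3) = 0.1058 m.

106 mm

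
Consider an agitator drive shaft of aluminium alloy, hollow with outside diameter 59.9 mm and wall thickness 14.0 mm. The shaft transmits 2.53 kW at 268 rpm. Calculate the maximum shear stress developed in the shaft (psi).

337 psi

ω = 2π·268/60 = 28.06 rad/s, so T = P/ω = 2.53×10³ / 28.06 = 90.15 N·m.
J = π(d_o⁴ − d_i⁴)/32 = π(0.0599⁴ − 0.0319⁴)/32 = 1.162×10^-6 m⁴.
τ_max = T·r/J = 90.15 × 0.0300 / 1.162×10^-6 = 2.323×10^6 Pa.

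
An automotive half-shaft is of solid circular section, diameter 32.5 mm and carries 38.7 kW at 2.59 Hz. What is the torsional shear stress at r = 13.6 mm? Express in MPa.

ω = 2π·2.59 = 16.27 rad/s, so T = P/ω = 38.7×10³ / 16.27 = 2378 N·m.
J = πd⁴/32 = π(0.0325)⁴/32 = 1.095×10^-7 m⁴.
Shear stress varies linearly with radius: τ = T·r/J = 2378 × 0.0136 / 1.095×10^-7 = 2.953×10^8 Pa.

295 MPa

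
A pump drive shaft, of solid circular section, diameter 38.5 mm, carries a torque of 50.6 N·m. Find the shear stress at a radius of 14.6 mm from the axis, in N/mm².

J = πd⁴/32 = π(0.0385)⁴/32 = 2.157×10^-7 m⁴.
Shear stress varies linearly with radius: τ = T·r/J = 50.60 × 0.0146 / 2.157×10^-7 = 3.425×10^6 Pa.

3.42 N/mm²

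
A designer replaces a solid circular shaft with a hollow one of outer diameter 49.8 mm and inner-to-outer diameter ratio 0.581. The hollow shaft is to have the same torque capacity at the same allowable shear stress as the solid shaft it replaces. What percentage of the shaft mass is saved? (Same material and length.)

28.2 %

Equal τ_max and T ⇒ the solid shaft needs d_s³ = d_o³(1−k⁴), so d_s = 49.8·(1−0.581⁴)^(1/3) = 47.83 mm.
Area ratio A_h/A_s = d_o²(1−k²)/d_s² = (1−k²)/(1−k⁴)^(2/3) = 0.7181.
Mass saving = 1 − 0.7181 = 28.2 %.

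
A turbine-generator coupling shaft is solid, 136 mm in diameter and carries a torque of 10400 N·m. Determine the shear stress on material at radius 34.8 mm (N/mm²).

10.8 N/mm²

J = πd⁴/32 = π(0.136)⁴/32 = 3.359×10^-5 m⁴.
Shear stress varies linearly with radius: τ = T·r/J = 10400 × 0.0348 / 3.359×10^-5 = 1.078×10^7 Pa.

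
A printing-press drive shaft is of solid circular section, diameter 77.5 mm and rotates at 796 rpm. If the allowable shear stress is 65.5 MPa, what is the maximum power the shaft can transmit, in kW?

J = πd⁴/32 = π(0.0775)⁴/32 = 3.542×10^-6 m⁴.
T_max = τ_allow·J/r = 6.55×10^7 × 3.542×10^-6 / 0.0387 = 5987 N·m.
ω = 2π·796/60 = 83.36 rad/s, so P_max = T_max·ω = 4.990×10^5 W.

499 kW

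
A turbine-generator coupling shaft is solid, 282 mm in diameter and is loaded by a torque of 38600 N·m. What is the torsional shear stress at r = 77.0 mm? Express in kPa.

J = πd⁴/32 = π(0.282)⁴/32 = 6.209×10^-4 m⁴.
Shear stress varies linearly with radius: τ = T·r/J = 38600 × 0.0770 / 6.209×10^-4 = 4.787×10^6 Pa.

4790 kPa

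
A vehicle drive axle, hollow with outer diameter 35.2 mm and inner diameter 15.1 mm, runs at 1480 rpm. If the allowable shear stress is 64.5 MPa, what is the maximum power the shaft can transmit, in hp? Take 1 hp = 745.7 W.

J = π(d_o⁴ − d_i⁴)/32 = π(0.0352⁴ − 0.0151⁴)/32 = 1.456×10^-7 m⁴.
T_max = τ_allow·J/r = 6.45×10^7 × 1.456×10^-7 / 0.0176 = 533.6 N·m.
ω = 2π·1480/60 = 155.0 rad/s, so P_max = T_max·ω = 8.271×10^4 W.

111 hp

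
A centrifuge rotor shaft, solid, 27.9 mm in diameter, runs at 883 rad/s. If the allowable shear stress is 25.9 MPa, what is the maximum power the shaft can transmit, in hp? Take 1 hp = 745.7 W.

J = πd⁴/32 = π(0.0279)⁴/32 = 5.949×10^-8 m⁴.
T_max = τ_allow·J/r = 2.59×10^7 × 5.949×10^-8 / 0.0139 = 110.4 N·m.
ω = 883 rad/s, so P_max = T_max·ω = 9.752×10^4 W.

131 hp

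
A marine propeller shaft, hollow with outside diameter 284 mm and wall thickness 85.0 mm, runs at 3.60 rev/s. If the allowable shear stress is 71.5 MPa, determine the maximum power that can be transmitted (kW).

J = π(d_o⁴ − d_i⁴)/32 = π(0.284⁴ − 0.114⁴)/32 = 6.221×10^-4 m⁴.
T_max = τ_allow·J/r = 7.15×10^7 × 6.221×10^-4 / 0.142 = 313200 N·m.
ω = 2π·3.60 = 22.62 rad/s, so P_max = T_max·ω = 7.085×10^6 W.

7090 kW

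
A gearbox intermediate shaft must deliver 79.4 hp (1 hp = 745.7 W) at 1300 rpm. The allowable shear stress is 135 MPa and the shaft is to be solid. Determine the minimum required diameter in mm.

25.4 mm

ω = 2π·1300/60 = 136.1 rad/s, so T = P/ω = 79.4×745.7 / 136.1 = 434.9 N·m.
For a solid shaft τ_max = 16T/(πd³), so d = (16T/(π τ_allow))^(1/3) = (16·434.9/(π·1.35×10^8))^(1/3) = 0.02541 m.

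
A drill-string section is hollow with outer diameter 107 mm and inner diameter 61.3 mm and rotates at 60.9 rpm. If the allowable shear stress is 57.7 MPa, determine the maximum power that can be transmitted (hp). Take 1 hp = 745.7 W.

J = π(d_o⁴ − d_i⁴)/32 = π(0.107⁴ − 0.0613⁴)/32 = 1.148×10^-5 m⁴.
T_max = τ_allow·J/r = 5.77×10^7 × 1.148×10^-5 / 0.0535 = 12380 N·m.
ω = 2π·60.9/60 = 6.377 rad/s, so P_max = T_max·ω = 7.898×10^4 W.

106 hp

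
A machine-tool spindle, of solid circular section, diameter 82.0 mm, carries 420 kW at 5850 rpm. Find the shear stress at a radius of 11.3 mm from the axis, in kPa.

ω = 2π·5850/60 = 612.6 rad/s, so T = P/ω = 420×10³ / 612.6 = 685.6 N·m.
J = πd⁴/32 = π(0.0820)⁴/32 = 4.439×10^-6 m⁴.
Shear stress varies linearly with radius: τ = T·r/J = 685.6 × 0.0113 / 4.439×10^-6 = 1.745×10^6 Pa.

1750 kPa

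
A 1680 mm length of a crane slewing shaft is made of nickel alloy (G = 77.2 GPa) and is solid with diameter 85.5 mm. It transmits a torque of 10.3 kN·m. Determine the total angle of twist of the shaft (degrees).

J = πd⁴/32 = π(0.0855)⁴/32 = 5.246×10^-6 m⁴.
θ = T·L/(G·J) = 10300 × 1.68 / (77.2×10⁹ × 5.246×10^-6) = 0.04272 rad.

2.45°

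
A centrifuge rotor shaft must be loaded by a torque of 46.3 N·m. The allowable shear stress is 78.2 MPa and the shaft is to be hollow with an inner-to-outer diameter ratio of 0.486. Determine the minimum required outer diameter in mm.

For a hollow shaft with d_i/d_o = 0.486: τ_max = 16T/(π d_o³ (1−k⁴)), so d_o = [16T/(π τ_allow (1−k⁴))]^(1/3) = [16·46.30/(π·7.82×10^7·0.9442)]^(1/3) = 0.01473 m.

14.7 mm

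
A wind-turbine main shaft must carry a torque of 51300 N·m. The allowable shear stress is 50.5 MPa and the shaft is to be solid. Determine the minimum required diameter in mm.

For a solid shaft τ_max = 16T/(πd³), so d = (16T/(π τ_allow))^(1/3) = (16·51300/(π·5.05×10^7))^(1/3) = 0.1730 m.

173 mm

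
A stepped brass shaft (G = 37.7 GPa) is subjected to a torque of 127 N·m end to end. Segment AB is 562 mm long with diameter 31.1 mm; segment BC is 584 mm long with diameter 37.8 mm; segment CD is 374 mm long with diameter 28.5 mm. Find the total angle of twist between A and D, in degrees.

J_AB = π(0.0311)⁴/32 = 9.18×10^-8 m⁴; J_BC = π(0.0378)⁴/32 = 2.00×10^-7 m⁴; J_CD = π(0.0285)⁴/32 = 6.48×10^-8 m⁴.
θ = (T/G)·Σ L_i/J_i = (127.0/37.7×10⁹)·(0.562/9.18×10^-8 + 0.584/2.00×10^-7 + 0.374/6.48×10^-8) = 0.04988 rad.

2.86°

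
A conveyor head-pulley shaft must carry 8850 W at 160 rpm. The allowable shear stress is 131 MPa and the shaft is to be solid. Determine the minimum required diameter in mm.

ω = 2π·160/60 = 16.76 rad/s, so T = P/ω = 8850 / 16.76 = 528.2 N·m.
For a solid shaft τ_max = 16T/(πd³), so d = (16T/(π τ_allow))^(1/3) = (16·528.2/(π·1.31×10^8))^(1/3) = 0.02738 m.

27.4 mm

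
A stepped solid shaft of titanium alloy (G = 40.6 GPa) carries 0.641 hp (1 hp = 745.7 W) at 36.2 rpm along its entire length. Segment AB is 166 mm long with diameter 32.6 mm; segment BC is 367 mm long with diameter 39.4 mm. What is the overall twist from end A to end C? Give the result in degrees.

ω = 2π·36.2/60 = 3.791 rad/s, so T = P/ω = 0.641×745.7 / 3.791 = 126.1 N·m.
J_AB = π(0.0326)⁴/32 = 1.11×10^-7 m⁴; J_BC = π(0.0394)⁴/32 = 2.37×10^-7 m⁴.
θ = (T/G)·Σ L_i/J_i = (126.1/40.6×10⁹)·(0.166/1.11×10^-7 + 0.367/2.37×10^-7) = 9.467×10^-3 rad.

0.542°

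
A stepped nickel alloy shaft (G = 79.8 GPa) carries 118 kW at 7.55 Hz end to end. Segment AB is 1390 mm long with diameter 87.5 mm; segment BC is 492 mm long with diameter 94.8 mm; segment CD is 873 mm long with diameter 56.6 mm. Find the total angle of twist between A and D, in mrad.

ω = 2π·7.55 = 47.44 rad/s, so T = P/ω = 118×10³ / 47.44 = 2487 N·m.
J_AB = π(0.0875)⁴/32 = 5.75×10^-6 m⁴; J_BC = π(0.0948)⁴/32 = 7.93×10^-6 m⁴; J_CD = π(0.0566)⁴/32 = 1.01×10^-6 m⁴.
θ = (T/G)·Σ L_i/J_i = (2487/79.8×10⁹)·(1.39/5.75×10^-6 + 0.492/7.93×10^-6 + 0.873/1.01×10^-6) = 0.03647 rad.

36.5 mrad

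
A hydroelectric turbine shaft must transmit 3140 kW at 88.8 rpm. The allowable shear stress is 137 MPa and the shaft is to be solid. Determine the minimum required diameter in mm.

ω = 2π·88.8/60 = 9.299 rad/s, so T = P/ω = 3140×10³ / 9.299 = 337700 N·m.
For a solid shaft τ_max = 16T/(πd³), so d = (16T/(π τ_allow))^(1/3) = (16·337700/(π·1.37×10^8))^(1/3) = 0.2324 m.

232 mm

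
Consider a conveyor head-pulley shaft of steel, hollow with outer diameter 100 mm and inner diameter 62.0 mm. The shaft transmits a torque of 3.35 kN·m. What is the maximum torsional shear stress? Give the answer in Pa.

2.00e7 Pa

J = π(d_o⁴ − d_i⁴)/32 = π(0.100⁴ − 0.0620⁴)/32 = 8.367×10^-6 m⁴.
τ_max = T·r/J = 3350 × 0.0500 / 8.367×10^-6 = 2.002×10^7 Pa.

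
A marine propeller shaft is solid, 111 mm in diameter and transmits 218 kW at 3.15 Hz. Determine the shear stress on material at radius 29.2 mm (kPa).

ω = 2π·3.15 = 19.79 rad/s, so T = P/ω = 218×10³ / 19.79 = 11010 N·m.
J = πd⁴/32 = π(0.111)⁴/32 = 1.490×10^-5 m⁴.
Shear stress varies linearly with radius: τ = T·r/J = 11010 × 0.0292 / 1.490×10^-5 = 2.158×10^7 Pa.

21600 kPa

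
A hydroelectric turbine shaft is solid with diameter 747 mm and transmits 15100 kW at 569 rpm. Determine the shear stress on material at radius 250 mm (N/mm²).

2.07 N/mm²

ω = 2π·569/60 = 59.59 rad/s, so T = P/ω = 15100×10³ / 59.59 = 253400 N·m.
J = πd⁴/32 = π(0.747)⁴/32 = 0.03057 m⁴.
Shear stress varies linearly with radius: τ = T·r/J = 253400 × 0.250 / 0.03057 = 2.072×10^6 Pa.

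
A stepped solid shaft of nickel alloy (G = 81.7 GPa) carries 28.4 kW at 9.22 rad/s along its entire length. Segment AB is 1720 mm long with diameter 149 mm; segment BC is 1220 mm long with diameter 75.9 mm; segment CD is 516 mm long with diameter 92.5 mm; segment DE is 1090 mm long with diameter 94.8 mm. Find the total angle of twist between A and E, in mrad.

23.3 mrad

ω = 9.22 rad/s, so T = P/ω = 28.4×10³ / 9.220 = 3080 N·m.
J_AB = π(0.149)⁴/32 = 4.84×10^-5 m⁴; J_BC = π(0.0759)⁴/32 = 3.26×10^-6 m⁴; J_CD = π(0.0925)⁴/32 = 7.19×10^-6 m⁴; J_DE = π(0.0948)⁴/32 = 7.93×10^-6 m⁴.
θ = (T/G)·Σ L_i/J_i = (3080/81.7×10⁹)·(1.72/4.84×10^-5 + 1.22/3.26×10^-6 + 0.516/7.19×10^-6 + 1.09/7.93×10^-6) = 0.02335 rad.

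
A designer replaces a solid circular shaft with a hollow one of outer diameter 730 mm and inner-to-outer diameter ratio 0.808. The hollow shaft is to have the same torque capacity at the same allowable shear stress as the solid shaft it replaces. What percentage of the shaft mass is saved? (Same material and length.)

49.7 %

Equal τ_max and T ⇒ the solid shaft needs d_s³ = d_o³(1−k⁴), so d_s = 730·(1−0.808⁴)^(1/3) = 606.6 mm.
Area ratio A_h/A_s = d_o²(1−k²)/d_s² = (1−k²)/(1−k⁴)^(2/3) = 0.5027.
Mass saving = 1 − 0.5027 = 49.7 %.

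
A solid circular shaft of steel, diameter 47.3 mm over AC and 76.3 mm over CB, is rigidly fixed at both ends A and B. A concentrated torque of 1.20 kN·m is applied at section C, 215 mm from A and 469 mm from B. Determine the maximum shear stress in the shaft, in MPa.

14.1 MPa

Compatibility: T_A·a/J_AC = T_B·b/J_CB with T_A + T_B = T₀.
J_AC = 4.91×10^-7 m⁴, J_CB = 3.33×10^-6 m⁴, so T_A = T₀·(J_AC/a)/((J_AC/a)+(J_CB/b)) = 292.4 N·m, T_B = 907.6 N·m.
τ in each portion: τ_AC = 1.41×10^7 Pa, τ_CB = 1.04×10^7 Pa; maximum is in AC.
τ_max = T_AC·r/J = 292.4·0.0236/4.91×10^-7 = 1.407×10^7 Pa.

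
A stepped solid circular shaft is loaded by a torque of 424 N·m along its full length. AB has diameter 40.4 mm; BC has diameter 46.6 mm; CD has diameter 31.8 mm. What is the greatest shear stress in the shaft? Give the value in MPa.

Under the same torque, τ_max = 16T/(πd³) is largest where d is smallest — segment CD (d = 31.8 mm).
τ_max = 16·424.0/(π·(0.0318)³) = 6.715×10^7 Pa.

67.2 MPa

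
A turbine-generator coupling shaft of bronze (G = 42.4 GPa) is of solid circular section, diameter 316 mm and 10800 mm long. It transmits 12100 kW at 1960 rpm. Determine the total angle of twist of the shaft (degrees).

ω = 2π·1960/60 = 205.3 rad/s, so T = P/ω = 12100×10³ / 205.3 = 58950 N·m.
J = πd⁴/32 = π(0.316)⁴/32 = 9.789×10^-4 m⁴.
θ = T·L/(G·J) = 58950 × 10.8 / (42.4×10⁹ × 9.789×10^-4) = 0.01534 rad.

0.879°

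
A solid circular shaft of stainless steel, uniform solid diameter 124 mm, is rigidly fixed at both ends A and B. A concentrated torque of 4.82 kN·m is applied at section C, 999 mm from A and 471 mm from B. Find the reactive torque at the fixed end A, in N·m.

With uniform GJ and both ends fixed, compatibility θ_AC = θ_CB gives T_A·a = T_B·b, together with T_A + T_B = T₀.
T_A = T₀·b/(a+b) = 4820·471/1470 = 1544 N·m; T_B = 3276 N·m.

1540 N·m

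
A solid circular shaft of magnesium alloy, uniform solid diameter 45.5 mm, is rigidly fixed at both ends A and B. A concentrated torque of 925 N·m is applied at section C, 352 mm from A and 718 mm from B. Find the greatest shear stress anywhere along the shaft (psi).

4870 psi

With uniform GJ and both ends fixed, compatibility θ_AC = θ_CB gives T_A·a = T_B·b, together with T_A + T_B = T₀.
T_A = T₀·b/(a+b) = 925.0·718/1070 = 620.7 N·m; T_B = 304.3 N·m.
τ in each portion: τ_AC = 3.36×10^7 Pa, τ_CB = 1.65×10^7 Pa; maximum is in AC.
τ_max = T_AC·r/J = 620.7·0.0227/4.21×10^-7 = 3.356×10^7 Pa.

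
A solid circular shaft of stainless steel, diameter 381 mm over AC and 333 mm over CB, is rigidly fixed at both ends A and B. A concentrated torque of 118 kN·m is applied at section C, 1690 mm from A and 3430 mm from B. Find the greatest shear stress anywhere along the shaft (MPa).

Compatibility: T_A·a/J_AC = T_B·b/J_CB with T_A + T_B = T₀.
J_AC = 2.07×10^-3 m⁴, J_CB = 1.21×10^-3 m⁴, so T_A = T₀·(J_AC/a)/((J_AC/a)+(J_CB/b)) = 91650 N·m, T_B = 26350 N·m.
τ in each portion: τ_AC = 8.44×10^6 Pa, τ_CB = 3.63×10^6 Pa; maximum is in AC.
τ_max = T_AC·r/J = 91650·0.191/2.07×10^-3 = 8.440×10^6 Pa.

8.44 MPa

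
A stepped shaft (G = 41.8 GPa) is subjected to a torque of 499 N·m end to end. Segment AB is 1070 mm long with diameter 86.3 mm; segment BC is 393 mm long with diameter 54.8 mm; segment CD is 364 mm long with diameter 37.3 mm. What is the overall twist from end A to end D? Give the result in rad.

0.0305 rad

J_AB = π(0.0863)⁴/32 = 5.45×10^-6 m⁴; J_BC = π(0.0548)⁴/32 = 8.85×10^-7 m⁴; J_CD = π(0.0373)⁴/32 = 1.90×10^-7 m⁴.
θ = (T/G)·Σ L_i/J_i = (499.0/41.8×10⁹)·(1.07/5.45×10^-6 + 0.393/8.85×10^-7 + 0.364/1.90×10^-7) = 0.03051 rad.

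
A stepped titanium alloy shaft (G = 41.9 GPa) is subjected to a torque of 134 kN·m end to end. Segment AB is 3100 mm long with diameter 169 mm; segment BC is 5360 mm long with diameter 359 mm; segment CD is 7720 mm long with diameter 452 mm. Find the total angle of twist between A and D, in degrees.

J_AB = π(0.169)⁴/32 = 8.01×10^-5 m⁴; J_BC = π(0.359)⁴/32 = 1.63×10^-3 m⁴; J_CD = π(0.452)⁴/32 = 4.10×10^-3 m⁴.
θ = (T/G)·Σ L_i/J_i = (134000/41.9×10⁹)·(3.10/8.01×10^-5 + 5.36/1.63×10^-3 + 7.72/4.10×10^-3) = 0.1403 rad.

8.04°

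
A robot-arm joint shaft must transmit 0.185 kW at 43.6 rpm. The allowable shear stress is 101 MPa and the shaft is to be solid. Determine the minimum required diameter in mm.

ω = 2π·43.6/60 = 4.566 rad/s, so T = P/ω = 0.185×10³ / 4.566 = 40.52 N·m.
For a solid shaft τ_max = 16T/(πd³), so d = (16T/(π τ_allow))^(1/3) = (16·40.52/(π·1.01×10^8))^(1/3) = 0.01269 m.

12.7 mm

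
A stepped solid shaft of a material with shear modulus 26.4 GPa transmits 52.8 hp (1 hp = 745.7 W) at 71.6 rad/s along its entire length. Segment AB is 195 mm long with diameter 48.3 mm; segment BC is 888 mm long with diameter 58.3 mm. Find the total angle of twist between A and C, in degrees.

1.37°

ω = 71.6 rad/s, so T = P/ω = 52.8×745.7 / 71.60 = 549.9 N·m.
J_AB = π(0.0483)⁴/32 = 5.34×10^-7 m⁴; J_BC = π(0.0583)⁴/32 = 1.13×10^-6 m⁴.
θ = (T/G)·Σ L_i/J_i = (549.9/26.4×10⁹)·(0.195/5.34×10^-7 + 0.888/1.13×10^-6) = 0.02391 rad.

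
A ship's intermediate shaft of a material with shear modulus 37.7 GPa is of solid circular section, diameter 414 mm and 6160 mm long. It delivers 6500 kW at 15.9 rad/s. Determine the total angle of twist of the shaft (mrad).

ω = 15.9 rad/s, so T = P/ω = 6500×10³ / 15.90 = 408800 N·m.
J = πd⁴/32 = π(0.414)⁴/32 = 2.884×10^-3 m⁴.
θ = T·L/(G·J) = 408800 × 6.16 / (37.7×10⁹ × 2.884×10^-3) = 0.02316 rad.

23.2 mrad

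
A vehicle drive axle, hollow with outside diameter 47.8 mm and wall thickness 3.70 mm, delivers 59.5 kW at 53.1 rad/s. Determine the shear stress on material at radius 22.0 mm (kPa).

98200 kPa

ω = 53.1 rad/s, so T = P/ω = 59.5×10³ / 53.10 = 1121 N·m.
J = π(d_o⁴ − d_i⁴)/32 = π(0.0478⁴ − 0.0404⁴)/32 = 2.510×10^-7 m⁴.
Shear stress varies linearly with radius: τ = T·r/J = 1121 × 0.0220 / 2.510×10^-7 = 9.822×10^7 Pa.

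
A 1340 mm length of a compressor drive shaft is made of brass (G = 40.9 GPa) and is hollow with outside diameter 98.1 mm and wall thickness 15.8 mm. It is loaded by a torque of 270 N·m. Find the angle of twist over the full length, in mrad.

1.23 mrad

J = π(d_o⁴ − d_i⁴)/32 = π(0.0981⁴ − 0.0665⁴)/32 = 7.172×10^-6 m⁴.
θ = T·L/(G·J) = 270.0 × 1.34 / (40.9×10⁹ × 7.172×10^-6) = 1.233×10^-3 rad.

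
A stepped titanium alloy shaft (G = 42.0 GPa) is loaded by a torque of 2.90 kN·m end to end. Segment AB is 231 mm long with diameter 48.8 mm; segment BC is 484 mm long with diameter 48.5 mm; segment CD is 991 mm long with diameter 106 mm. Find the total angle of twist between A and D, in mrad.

95.7 mrad

J_AB = π(0.0488)⁴/32 = 5.57×10^-7 m⁴; J_BC = π(0.0485)⁴/32 = 5.43×10^-7 m⁴; J_CD = π(0.106)⁴/32 = 1.24×10^-5 m⁴.
θ = (T/G)·Σ L_i/J_i = (2900/42.0×10⁹)·(0.231/5.57×10^-7 + 0.484/5.43×10^-7 + 0.991/1.24×10^-5) = 0.09569 rad.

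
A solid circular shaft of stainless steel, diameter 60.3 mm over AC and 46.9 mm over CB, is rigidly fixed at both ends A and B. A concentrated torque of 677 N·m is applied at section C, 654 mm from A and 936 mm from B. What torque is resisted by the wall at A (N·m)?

Compatibility: T_A·a/J_AC = T_B·b/J_CB with T_A + T_B = T₀.
J_AC = 1.30×10^-6 m⁴, J_CB = 4.75×10^-7 m⁴, so T_A = T₀·(J_AC/a)/((J_AC/a)+(J_CB/b)) = 539.1 N·m, T_B = 137.9 N·m.

539 N·m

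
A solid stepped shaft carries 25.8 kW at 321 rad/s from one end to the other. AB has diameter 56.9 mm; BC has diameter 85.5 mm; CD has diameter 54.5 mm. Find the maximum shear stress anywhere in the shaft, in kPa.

2530 kPa

ω = 321 rad/s, so T = P/ω = 25.8×10³ / 321.0 = 80.37 N·m.
Under the same torque, τ_max = 16T/(πd³) is largest where d is smallest — segment CD (d = 54.5 mm).
τ_max = 16·80.37/(π·(0.0545)³) = 2.529×10^6 Pa.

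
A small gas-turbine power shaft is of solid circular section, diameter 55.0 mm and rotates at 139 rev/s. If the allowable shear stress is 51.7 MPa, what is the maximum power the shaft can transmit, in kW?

J = πd⁴/32 = π(0.0550)⁴/32 = 8.984×10^-7 m⁴.
T_max = τ_allow·J/r = 5.17×10^7 × 8.984×10^-7 / 0.0275 = 1689 N·m.
ω = 2π·139 = 873.4 rad/s, so P_max = T_max·ω = 1.475×10^6 W.

1480 kW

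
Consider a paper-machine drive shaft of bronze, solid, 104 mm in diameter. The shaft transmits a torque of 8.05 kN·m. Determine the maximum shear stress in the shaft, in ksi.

J = πd⁴/32 = π(0.104)⁴/32 = 1.149×10^-5 m⁴.
τ_max = T·r/J = 8050 × 0.0520 / 1.149×10^-5 = 3.645×10^7 Pa.

5.29 ksi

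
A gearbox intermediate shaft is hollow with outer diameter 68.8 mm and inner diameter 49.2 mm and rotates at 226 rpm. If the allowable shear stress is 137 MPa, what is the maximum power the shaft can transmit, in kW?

J = π(d_o⁴ − d_i⁴)/32 = π(0.0688⁴ − 0.0492⁴)/32 = 1.624×10^-6 m⁴.
T_max = τ_allow·J/r = 1.37×10^8 × 1.624×10^-6 / 0.0344 = 6469 N·m.
ω = 2π·226/60 = 23.67 rad/s, so P_max = T_max·ω = 1.531×10^5 W.

153 kW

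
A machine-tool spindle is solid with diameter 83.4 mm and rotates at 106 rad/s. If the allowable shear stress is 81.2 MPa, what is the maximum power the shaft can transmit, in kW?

J = πd⁴/32 = π(0.0834)⁴/32 = 4.750×10^-6 m⁴.
T_max = τ_allow·J/r = 8.12×10^7 × 4.750×10^-6 / 0.0417 = 9249 N·m.
ω = 106 rad/s, so P_max = T_max·ω = 9.804×10^5 W.

980 kW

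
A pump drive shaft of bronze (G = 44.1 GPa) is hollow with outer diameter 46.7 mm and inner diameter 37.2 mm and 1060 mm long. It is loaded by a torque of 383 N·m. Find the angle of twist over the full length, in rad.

0.0330 rad

J = π(d_o⁴ − d_i⁴)/32 = π(0.0467⁴ − 0.0372⁴)/32 = 2.789×10^-7 m⁴.
θ = T·L/(G·J) = 383.0 × 1.06 / (44.1×10⁹ × 2.789×10^-7) = 0.03300 rad.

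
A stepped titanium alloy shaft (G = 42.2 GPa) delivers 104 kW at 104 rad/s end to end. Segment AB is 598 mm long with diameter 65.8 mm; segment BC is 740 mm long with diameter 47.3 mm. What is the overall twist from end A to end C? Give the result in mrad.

43.4 mrad

ω = 104 rad/s, so T = P/ω = 104×10³ / 104.0 = 1000 N·m.
J_AB = π(0.0658)⁴/32 = 1.84×10^-6 m⁴; J_BC = π(0.0473)⁴/32 = 4.91×10^-7 m⁴.
θ = (T/G)·Σ L_i/J_i = (1000/42.2×10⁹)·(0.598/1.84×10^-6 + 0.740/4.91×10^-7) = 0.04338 rad.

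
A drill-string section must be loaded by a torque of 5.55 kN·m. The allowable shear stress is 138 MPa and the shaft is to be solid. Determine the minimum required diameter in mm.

58.9 mm

For a solid shaft τ_max = 16T/(πd³), so d = (16T/(π τ_allow))^(1/3) = (16·5550/(π·1.38×10^8))^(1/3) = 0.05895 m.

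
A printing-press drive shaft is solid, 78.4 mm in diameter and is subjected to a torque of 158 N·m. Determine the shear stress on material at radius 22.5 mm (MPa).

0.958 MPa

J = πd⁴/32 = π(0.0784)⁴/32 = 3.709×10^-6 m⁴.
Shear stress varies linearly with radius: τ = T·r/J = 158.0 × 0.0225 / 3.709×10^-6 = 9.585×10^5 Pa.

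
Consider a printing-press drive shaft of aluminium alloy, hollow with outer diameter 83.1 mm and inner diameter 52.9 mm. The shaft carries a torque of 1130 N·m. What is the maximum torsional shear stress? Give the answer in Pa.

1.20e7 Pa

J = π(d_o⁴ − d_i⁴)/32 = π(0.0831⁴ − 0.0529⁴)/32 = 3.913×10^-6 m⁴.
τ_max = T·r/J = 1130 × 0.0415 / 3.913×10^-6 = 1.200×10^7 Pa.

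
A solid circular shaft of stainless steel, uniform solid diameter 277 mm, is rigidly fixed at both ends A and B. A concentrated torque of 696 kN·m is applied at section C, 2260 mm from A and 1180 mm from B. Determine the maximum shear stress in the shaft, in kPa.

With uniform GJ and both ends fixed, compatibility θ_AC = θ_CB gives T_A·a = T_B·b, together with T_A + T_B = T₀.
T_A = T₀·b/(a+b) = 696000·1180/3440 = 238700 N·m; T_B = 457300 N·m.
τ in each portion: τ_AC = 5.72×10^7 Pa, τ_CB = 1.10×10^8 Pa; maximum is in CB.
τ_max = T_CB·r/J = 457300·0.139/5.78×10^-4 = 1.096×10^8 Pa.

110000 kPa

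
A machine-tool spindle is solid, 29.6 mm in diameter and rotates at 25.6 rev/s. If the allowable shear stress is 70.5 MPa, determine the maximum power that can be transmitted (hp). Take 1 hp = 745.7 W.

77.4 hp

J = πd⁴/32 = π(0.0296)⁴/32 = 7.536×10^-8 m⁴.
T_max = τ_allow·J/r = 7.05×10^7 × 7.536×10^-8 / 0.0148 = 359.0 N·m.
ω = 2π·25.6 = 160.8 rad/s, so P_max = T_max·ω = 5.774×10^4 W.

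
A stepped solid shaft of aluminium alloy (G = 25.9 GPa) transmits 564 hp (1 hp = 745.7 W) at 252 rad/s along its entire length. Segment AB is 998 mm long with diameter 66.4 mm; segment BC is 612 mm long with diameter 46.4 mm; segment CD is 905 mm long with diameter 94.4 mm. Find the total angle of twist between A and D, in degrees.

7.32°

ω = 252 rad/s, so T = P/ω = 564×745.7 / 252.0 = 1669 N·m.
J_AB = π(0.0664)⁴/32 = 1.91×10^-6 m⁴; J_BC = π(0.0464)⁴/32 = 4.55×10^-7 m⁴; J_CD = π(0.0944)⁴/32 = 7.80×10^-6 m⁴.
θ = (T/G)·Σ L_i/J_i = (1669/25.9×10⁹)·(0.998/1.91×10^-6 + 0.612/4.55×10^-7 + 0.905/7.80×10^-6) = 0.1278 rad.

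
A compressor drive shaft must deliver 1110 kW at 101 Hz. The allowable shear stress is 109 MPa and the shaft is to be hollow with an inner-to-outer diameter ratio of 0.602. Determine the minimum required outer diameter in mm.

ω = 2π·101 = 634.6 rad/s, so T = P/ω = 1110×10³ / 634.6 = 1749 N·m.
For a hollow shaft with d_i/d_o = 0.602: τ_max = 16T/(π d_o³ (1−k⁴)), so d_o = [16T/(π τ_allow (1−k⁴))]^(1/3) = [16·1749/(π·1.09×10^8·0.8687)]^(1/3) = 0.04548 m.

45.5 mm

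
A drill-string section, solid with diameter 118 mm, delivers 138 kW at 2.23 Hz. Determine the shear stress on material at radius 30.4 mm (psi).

2280 psi

ω = 2π·2.23 = 14.01 rad/s, so T = P/ω = 138×10³ / 14.01 = 9849 N·m.
J = πd⁴/32 = π(0.118)⁴/32 = 1.903×10^-5 m⁴.
Shear stress varies linearly with radius: τ = T·r/J = 9849 × 0.0304 / 1.903×10^-5 = 1.573×10^7 Pa.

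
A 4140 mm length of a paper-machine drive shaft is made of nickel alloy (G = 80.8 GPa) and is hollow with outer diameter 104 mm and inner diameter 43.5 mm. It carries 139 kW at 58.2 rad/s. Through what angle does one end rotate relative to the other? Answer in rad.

ω = 58.2 rad/s, so T = P/ω = 139×10³ / 58.20 = 2388 N·m.
J = π(d_o⁴ − d_i⁴)/32 = π(0.104⁴ − 0.0435⁴)/32 = 1.113×10^-5 m⁴.
θ = T·L/(G·J) = 2388 × 4.14 / (80.8×10⁹ × 1.113×10^-5) = 0.01099 rad.

0.0110 rad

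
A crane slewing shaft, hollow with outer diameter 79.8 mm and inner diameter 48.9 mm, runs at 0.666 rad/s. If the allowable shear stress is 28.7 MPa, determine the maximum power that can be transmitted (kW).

1.64 kW

J = π(d_o⁴ − d_i⁴)/32 = π(0.0798⁴ − 0.0489⁴)/32 = 3.420×10^-6 m⁴.
T_max = τ_allow·J/r = 2.87×10^7 × 3.420×10^-6 / 0.0399 = 2460 N·m.
ω = 0.666 rad/s, so P_max = T_max·ω = 1638 W.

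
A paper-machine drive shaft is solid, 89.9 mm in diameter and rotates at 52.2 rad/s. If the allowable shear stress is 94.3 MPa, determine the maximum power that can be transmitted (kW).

J = πd⁴/32 = π(0.0899)⁴/32 = 6.413×10^-6 m⁴.
T_max = τ_allow·J/r = 9.43×10^7 × 6.413×10^-6 / 0.0450 = 13450 N·m.
ω = 52.2 rad/s, so P_max = T_max·ω = 7.022×10^5 W.

702 kW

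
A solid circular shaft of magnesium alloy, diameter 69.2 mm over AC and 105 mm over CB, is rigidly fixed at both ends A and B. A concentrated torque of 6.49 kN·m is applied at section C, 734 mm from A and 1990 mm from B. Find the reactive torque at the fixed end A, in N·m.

2200 N·m

Compatibility: T_A·a/J_AC = T_B·b/J_CB with T_A + T_B = T₀.
J_AC = 2.25×10^-6 m⁴, J_CB = 1.19×10^-5 m⁴, so T_A = T₀·(J_AC/a)/((J_AC/a)+(J_CB/b)) = 2196 N·m, T_B = 4294 N·m.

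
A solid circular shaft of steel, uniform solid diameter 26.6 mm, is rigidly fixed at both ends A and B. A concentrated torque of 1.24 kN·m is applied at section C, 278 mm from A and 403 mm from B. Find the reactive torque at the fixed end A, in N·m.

734 N·m

With uniform GJ and both ends fixed, compatibility θ_AC = θ_CB gives T_A·a = T_B·b, together with T_A + T_B = T₀.
T_A = T₀·b/(a+b) = 1240·403/681.0 = 733.8 N·m; T_B = 506.2 N·m.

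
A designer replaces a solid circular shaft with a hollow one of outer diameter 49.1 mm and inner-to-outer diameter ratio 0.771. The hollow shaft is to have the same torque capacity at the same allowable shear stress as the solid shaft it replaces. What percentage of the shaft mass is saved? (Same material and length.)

45.8 %

Equal τ_max and T ⇒ the solid shaft needs d_s³ = d_o³(1−k⁴), so d_s = 49.1·(1−0.771⁴)^(1/3) = 42.46 mm.
Area ratio A_h/A_s = d_o²(1−k²)/d_s² = (1−k²)/(1−k⁴)^(2/3) = 0.5423.
Mass saving = 1 − 0.5423 = 45.8 %.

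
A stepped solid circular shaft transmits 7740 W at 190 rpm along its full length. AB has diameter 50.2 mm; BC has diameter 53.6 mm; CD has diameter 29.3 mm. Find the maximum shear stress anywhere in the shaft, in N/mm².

ω = 2π·190/60 = 19.90 rad/s, so T = P/ω = 7740 / 19.90 = 389.0 N·m.
Under the same torque, τ_max = 16T/(πd³) is largest where d is smallest — segment CD (d = 29.3 mm).
τ_max = 16·389.0/(π·(0.0293)³) = 7.876×10^7 Pa.

78.8 N/mm²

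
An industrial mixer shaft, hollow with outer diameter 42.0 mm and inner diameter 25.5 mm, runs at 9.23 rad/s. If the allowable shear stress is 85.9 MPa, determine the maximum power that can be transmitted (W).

9970 W

J = π(d_o⁴ − d_i⁴)/32 = π(0.0420⁴ − 0.0255⁴)/32 = 2.640×10^-7 m⁴.
T_max = τ_allow·J/r = 8.59×10^7 × 2.640×10^-7 / 0.0210 = 1080 N·m.
ω = 9.23 rad/s, so P_max = T_max·ω = 9967 W.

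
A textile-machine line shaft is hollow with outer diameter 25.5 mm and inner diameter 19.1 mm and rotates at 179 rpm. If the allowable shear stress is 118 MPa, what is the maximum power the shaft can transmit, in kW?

4.93 kW

J = π(d_o⁴ − d_i⁴)/32 = π(0.0255⁴ − 0.0191⁴)/32 = 2.845×10^-8 m⁴.
T_max = τ_allow·J/r = 1.18×10^8 × 2.845×10^-8 / 0.0127 = 263.3 N·m.
ω = 2π·179/60 = 18.74 rad/s, so P_max = T_max·ω = 4935 W.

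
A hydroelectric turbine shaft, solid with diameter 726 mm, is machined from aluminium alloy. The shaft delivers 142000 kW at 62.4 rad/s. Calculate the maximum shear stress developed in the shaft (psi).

ω = 62.4 rad/s, so T = P/ω = 142000×10³ / 62.40 = 2.276e6 N·m.
J = πd⁴/32 = π(0.726)⁴/32 = 0.02727 m⁴.
τ_max = T·r/J = 2.276e6 × 0.363 / 0.02727 = 3.029×10^7 Pa.

4390 psi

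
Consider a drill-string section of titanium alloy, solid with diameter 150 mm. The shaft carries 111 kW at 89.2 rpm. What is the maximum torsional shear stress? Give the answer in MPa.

17.9 MPa

ω = 2π·89.2/60 = 9.341 rad/s, so T = P/ω = 111×10³ / 9.341 = 11880 N·m.
J = πd⁴/32 = π(0.150)⁴/32 = 4.970×10^-5 m⁴.
τ_max = T·r/J = 11880 × 0.0750 / 4.970×10^-5 = 1.793×10^7 Pa.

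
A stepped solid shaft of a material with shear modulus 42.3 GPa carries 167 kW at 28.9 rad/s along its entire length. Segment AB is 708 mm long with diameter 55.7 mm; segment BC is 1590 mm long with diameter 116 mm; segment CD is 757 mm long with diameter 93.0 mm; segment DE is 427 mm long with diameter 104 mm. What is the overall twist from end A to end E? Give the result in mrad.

ω = 28.9 rad/s, so T = P/ω = 167×10³ / 28.90 = 5779 N·m.
J_AB = π(0.0557)⁴/32 = 9.45×10^-7 m⁴; J_BC = π(0.116)⁴/32 = 1.78×10^-5 m⁴; J_CD = π(0.0930)⁴/32 = 7.34×10^-6 m⁴; J_DE = π(0.104)⁴/32 = 1.15×10^-5 m⁴.
θ = (T/G)·Σ L_i/J_i = (5779/42.3×10⁹)·(0.708/9.45×10^-7 + 1.59/1.78×10^-5 + 0.757/7.34×10^-6 + 0.427/1.15×10^-5) = 0.1337 rad.

134 mrad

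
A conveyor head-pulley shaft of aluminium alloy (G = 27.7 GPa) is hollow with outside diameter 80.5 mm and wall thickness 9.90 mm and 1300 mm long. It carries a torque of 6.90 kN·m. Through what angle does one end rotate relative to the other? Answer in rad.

0.116 rad

J = π(d_o⁴ − d_i⁴)/32 = π(0.0805⁴ − 0.0607⁴)/32 = 2.790×10^-6 m⁴.
θ = T·L/(G·J) = 6900 × 1.30 / (27.7×10⁹ × 2.790×10^-6) = 0.1161 rad.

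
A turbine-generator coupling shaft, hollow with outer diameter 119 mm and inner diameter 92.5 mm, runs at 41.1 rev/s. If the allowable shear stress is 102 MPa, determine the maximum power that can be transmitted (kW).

J = π(d_o⁴ − d_i⁴)/32 = π(0.119⁴ − 0.0925⁴)/32 = 1.250×10^-5 m⁴.
T_max = τ_allow·J/r = 1.02×10^8 × 1.250×10^-5 / 0.0595 = 21430 N·m.
ω = 2π·41.1 = 258.2 rad/s, so P_max = T_max·ω = 5.534×10^6 W.

5530 kW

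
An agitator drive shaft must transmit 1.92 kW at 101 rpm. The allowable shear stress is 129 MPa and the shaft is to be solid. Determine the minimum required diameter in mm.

19.3 mm

ω = 2π·101/60 = 10.58 rad/s, so T = P/ω = 1.92×10³ / 10.58 = 181.5 N·m.
For a solid shaft τ_max = 16T/(πd³), so d = (16T/(π τ_allow))^(1/3) = (16·181.5/(π·1.29×10^8))^(1/3) = 0.01928 m.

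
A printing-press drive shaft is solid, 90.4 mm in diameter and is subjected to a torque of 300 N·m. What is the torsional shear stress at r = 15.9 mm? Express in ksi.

J = πd⁴/32 = π(0.0904)⁴/32 = 6.557×10^-6 m⁴.
Shear stress varies linearly with radius: τ = T·r/J = 300.0 × 0.0159 / 6.557×10^-6 = 7.275×10^5 Pa.

0.106 ksi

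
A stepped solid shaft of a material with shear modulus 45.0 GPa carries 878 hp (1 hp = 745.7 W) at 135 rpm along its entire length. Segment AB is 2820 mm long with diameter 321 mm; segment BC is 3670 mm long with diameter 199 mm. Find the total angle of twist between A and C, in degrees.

1.57°

ω = 2π·135/60 = 14.14 rad/s, so T = P/ω = 878×745.7 / 14.14 = 46310 N·m.
J_AB = π(0.321)⁴/32 = 1.04×10^-3 m⁴; J_BC = π(0.199)⁴/32 = 1.54×10^-4 m⁴.
θ = (T/G)·Σ L_i/J_i = (46310/45.0×10⁹)·(2.82/1.04×10^-3 + 3.67/1.54×10^-4) = 0.02732 rad.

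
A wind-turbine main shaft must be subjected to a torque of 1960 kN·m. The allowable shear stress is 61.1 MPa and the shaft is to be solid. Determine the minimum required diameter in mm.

For a solid shaft τ_max = 16T/(πd³), so d = (16T/(π τ_allow))^(1/3) = (16·1.960e6/(π·6.11×10^7))^(1/3) = 0.5467 m.

547 mm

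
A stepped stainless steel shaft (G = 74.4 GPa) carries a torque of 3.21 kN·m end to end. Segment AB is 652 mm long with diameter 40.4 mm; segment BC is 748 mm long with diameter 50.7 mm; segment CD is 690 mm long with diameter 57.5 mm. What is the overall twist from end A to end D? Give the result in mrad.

J_AB = π(0.0404)⁴/32 = 2.62×10^-7 m⁴; J_BC = π(0.0507)⁴/32 = 6.49×10^-7 m⁴; J_CD = π(0.0575)⁴/32 = 1.07×10^-6 m⁴.
θ = (T/G)·Σ L_i/J_i = (3210/74.4×10⁹)·(0.652/2.62×10^-7 + 0.748/6.49×10^-7 + 0.690/1.07×10^-6) = 0.1851 rad.

185 mrad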